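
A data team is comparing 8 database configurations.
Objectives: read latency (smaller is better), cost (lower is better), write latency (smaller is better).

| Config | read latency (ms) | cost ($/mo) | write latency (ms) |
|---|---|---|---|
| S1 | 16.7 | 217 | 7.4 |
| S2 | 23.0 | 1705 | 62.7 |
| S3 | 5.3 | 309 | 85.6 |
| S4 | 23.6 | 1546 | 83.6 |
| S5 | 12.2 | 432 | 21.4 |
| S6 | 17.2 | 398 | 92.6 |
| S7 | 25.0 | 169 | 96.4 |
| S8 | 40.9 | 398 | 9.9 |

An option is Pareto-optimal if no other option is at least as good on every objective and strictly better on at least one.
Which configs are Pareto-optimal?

S1, S3, S5, S7

S1: not dominated (best write latency).
S2: dominated by S1 (read latency 16.7≤23.0, cost 217≤1705, write latency 7.4≤62.7).
S3: not dominated (best read latency).
S4: dominated by S1 (read latency 16.7≤23.6, cost 217≤1546, write latency 7.4≤83.6).
S5: not dominated.
S6: dominated by S1 (read latency 16.7≤17.2, cost 217≤398, write latency 7.4≤92.6).
S7: not dominated (best cost).
S8: dominated by S1 (read latency 16.7≤40.9, cost 217≤398, write latency 7.4≤9.9).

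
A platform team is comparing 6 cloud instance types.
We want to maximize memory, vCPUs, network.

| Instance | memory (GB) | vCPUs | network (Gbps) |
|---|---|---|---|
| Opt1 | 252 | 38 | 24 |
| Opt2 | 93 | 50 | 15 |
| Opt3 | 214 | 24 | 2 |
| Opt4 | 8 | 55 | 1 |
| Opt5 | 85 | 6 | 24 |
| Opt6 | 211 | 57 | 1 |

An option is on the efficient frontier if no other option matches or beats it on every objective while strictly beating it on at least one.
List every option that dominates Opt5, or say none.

Opt1: memory 252≥85, vCPUs 38≥6, network 24≥24 — dominates Opt5.
Others (Opt2, Opt3, Opt4, Opt6) are each worse than Opt5 on at least one objective.

Opt1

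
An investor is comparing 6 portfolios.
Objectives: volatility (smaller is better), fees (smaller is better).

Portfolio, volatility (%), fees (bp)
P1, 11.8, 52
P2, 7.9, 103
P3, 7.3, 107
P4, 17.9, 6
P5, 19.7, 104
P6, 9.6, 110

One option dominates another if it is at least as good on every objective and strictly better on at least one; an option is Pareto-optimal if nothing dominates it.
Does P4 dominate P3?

P4 vs P3: P4 is worse on volatility (17.9 vs 7.3), so it does not dominate P3.

No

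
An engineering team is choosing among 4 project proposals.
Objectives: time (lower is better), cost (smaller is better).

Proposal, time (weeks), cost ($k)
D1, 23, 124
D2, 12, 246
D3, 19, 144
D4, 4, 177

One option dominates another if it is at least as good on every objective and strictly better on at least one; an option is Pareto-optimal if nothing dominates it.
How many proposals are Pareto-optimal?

D1: not dominated (best cost).
D2: dominated by D4 (time 4≤12, cost 177≤246).
D3: not dominated.
D4: not dominated (best time).
Pareto-optimal: D1, D3, D4 → 3.

3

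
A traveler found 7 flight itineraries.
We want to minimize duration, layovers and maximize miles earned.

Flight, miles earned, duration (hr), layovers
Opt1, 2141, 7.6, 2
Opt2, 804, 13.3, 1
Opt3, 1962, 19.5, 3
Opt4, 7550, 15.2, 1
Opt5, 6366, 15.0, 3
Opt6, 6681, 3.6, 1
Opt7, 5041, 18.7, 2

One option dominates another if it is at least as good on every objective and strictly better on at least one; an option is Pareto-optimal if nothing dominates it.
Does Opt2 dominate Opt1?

Opt2 vs Opt1: Opt2 is worse on miles earned (804 vs 2141), so it does not dominate Opt1.

No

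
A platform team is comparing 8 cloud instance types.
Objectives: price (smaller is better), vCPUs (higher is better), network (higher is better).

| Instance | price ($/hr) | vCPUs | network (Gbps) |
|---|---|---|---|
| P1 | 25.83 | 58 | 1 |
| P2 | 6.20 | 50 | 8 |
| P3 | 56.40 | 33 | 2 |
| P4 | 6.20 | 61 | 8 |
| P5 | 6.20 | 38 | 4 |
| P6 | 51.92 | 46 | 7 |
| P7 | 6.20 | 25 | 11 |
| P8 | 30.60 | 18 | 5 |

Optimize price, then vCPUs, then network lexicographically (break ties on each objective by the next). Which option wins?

First minimize price: best is 6.20, kept {P2, P4, P5, P7}.
Then maximize vCPUs: best is 61, kept {P4}.

P4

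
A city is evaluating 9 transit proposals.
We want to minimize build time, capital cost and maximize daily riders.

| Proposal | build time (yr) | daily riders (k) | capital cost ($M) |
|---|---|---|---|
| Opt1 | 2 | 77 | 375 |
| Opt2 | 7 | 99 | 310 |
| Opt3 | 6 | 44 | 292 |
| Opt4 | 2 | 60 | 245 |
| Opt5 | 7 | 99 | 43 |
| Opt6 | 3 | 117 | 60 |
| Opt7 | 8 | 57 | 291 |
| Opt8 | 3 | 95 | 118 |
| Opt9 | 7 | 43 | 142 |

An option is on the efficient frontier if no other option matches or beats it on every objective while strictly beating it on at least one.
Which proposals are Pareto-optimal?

Opt1: not dominated.
Opt2: dominated by Opt5 (build time 7≤7, daily riders 99≥99, capital cost 43≤310).
Opt3: dominated by Opt4 (build time 2≤6, daily riders 60≥44, capital cost 245≤292).
Opt4: not dominated.
Opt5: not dominated (best capital cost).
Opt6: not dominated (best daily riders).
Opt7: dominated by Opt4 (build time 2≤8, daily riders 60≥57, capital cost 245≤291).
Opt8: dominated by Opt6 (build time 3≤3, daily riders 117≥95, capital cost 60≤118).
Opt9: dominated by Opt5 (build time 7≤7, daily riders 99≥43, capital cost 43≤142).

Opt1, Opt4, Opt5, Opt6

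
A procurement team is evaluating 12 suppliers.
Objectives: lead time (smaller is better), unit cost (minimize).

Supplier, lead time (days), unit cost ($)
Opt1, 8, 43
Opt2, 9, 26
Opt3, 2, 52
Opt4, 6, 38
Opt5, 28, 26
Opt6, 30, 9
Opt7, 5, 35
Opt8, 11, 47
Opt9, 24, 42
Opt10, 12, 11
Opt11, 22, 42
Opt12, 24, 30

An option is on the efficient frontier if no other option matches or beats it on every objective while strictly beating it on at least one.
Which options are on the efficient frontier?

Opt1: dominated by Opt4 (lead time 6≤8, unit cost 38≤43).
Opt2: not dominated.
Opt3: not dominated (best lead time).
Opt4: dominated by Opt7 (lead time 5≤6, unit cost 35≤38).
Opt5: dominated by Opt2 (lead time 9≤28, unit cost 26≤26).
Opt6: not dominated (best unit cost).
Opt7: not dominated.
Opt8: dominated by Opt1 (lead time 8≤11, unit cost 43≤47).
Opt9: dominated by Opt2 (lead time 9≤24, unit cost 26≤42).
Opt10: not dominated.
Opt11: dominated by Opt2 (lead time 9≤22, unit cost 26≤42).
Opt12: dominated by Opt2 (lead time 9≤24, unit cost 26≤30).

Opt2, Opt3, Opt6, Opt7, Opt10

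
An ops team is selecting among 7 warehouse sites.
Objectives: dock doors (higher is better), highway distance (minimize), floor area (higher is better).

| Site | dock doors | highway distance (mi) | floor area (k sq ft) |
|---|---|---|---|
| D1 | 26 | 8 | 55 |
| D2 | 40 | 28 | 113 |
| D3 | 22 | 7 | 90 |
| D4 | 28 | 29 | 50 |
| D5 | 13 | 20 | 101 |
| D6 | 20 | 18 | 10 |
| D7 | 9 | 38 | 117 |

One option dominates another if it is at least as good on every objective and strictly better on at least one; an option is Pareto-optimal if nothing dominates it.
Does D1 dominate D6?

Yes

D1 vs D6: dock doors 26≥20, highway distance 8≤18, floor area 55≥10 — D1 is at least as good on every objective with at least one strict improvement.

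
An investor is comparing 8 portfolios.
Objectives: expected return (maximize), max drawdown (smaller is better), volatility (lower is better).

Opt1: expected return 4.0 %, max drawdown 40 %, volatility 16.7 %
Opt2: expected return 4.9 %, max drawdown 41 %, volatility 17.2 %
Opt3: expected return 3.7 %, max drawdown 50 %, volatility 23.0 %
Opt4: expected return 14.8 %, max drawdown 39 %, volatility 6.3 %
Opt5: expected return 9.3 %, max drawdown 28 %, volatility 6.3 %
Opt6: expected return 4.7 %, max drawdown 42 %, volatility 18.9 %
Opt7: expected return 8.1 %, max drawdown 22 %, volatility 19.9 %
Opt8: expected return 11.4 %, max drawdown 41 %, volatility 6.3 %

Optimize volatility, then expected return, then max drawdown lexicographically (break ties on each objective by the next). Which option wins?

First minimize volatility: best is 6.3, kept {Opt4, Opt5, Opt8}.
Then maximize expected return: best is 14.8, kept {Opt4}.

Opt4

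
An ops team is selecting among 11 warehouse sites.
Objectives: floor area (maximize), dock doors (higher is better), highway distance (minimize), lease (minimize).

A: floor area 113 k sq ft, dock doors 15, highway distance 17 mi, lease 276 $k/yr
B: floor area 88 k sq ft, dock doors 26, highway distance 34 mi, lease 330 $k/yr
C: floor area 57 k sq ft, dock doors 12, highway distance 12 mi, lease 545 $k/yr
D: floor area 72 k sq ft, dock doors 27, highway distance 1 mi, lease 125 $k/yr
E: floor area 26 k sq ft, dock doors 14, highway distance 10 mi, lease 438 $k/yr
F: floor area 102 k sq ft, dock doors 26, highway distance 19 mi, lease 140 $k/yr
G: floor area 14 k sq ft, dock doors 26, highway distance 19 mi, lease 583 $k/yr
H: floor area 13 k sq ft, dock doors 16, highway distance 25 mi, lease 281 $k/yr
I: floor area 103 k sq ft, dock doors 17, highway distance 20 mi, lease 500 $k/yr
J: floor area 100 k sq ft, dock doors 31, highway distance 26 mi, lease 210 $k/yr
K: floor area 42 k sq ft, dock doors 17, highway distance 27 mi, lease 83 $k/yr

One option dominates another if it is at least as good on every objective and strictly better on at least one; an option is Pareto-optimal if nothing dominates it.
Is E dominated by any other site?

Yes

D vs E: floor area 72≥26, dock doors 27≥14, highway distance 1≤10, lease 125≤438 — D is at least as good on every objective and strictly better on at least one, so D dominates E.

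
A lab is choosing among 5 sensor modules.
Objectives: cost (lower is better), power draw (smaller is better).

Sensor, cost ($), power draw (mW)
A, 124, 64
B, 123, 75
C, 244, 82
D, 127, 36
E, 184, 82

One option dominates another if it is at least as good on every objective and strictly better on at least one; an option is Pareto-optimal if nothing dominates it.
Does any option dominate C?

A vs C: cost 124≤244, power draw 64≤82 — A is at least as good on every objective and strictly better on at least one, so A dominates C.

Yes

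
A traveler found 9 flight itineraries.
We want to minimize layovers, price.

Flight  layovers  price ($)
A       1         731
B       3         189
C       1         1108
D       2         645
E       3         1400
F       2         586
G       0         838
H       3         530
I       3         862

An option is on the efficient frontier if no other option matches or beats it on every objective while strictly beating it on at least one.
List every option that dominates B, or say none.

none

A: worse on price (731 vs 189).
C: worse on price (1108 vs 189).
D: worse on price (645 vs 189).
E: worse on price (1400 vs 189).
F: worse on price (586 vs 189).
G: worse on price (838 vs 189).
H: worse on price (530 vs 189).
I: worse on price (862 vs 189).
No option dominates B.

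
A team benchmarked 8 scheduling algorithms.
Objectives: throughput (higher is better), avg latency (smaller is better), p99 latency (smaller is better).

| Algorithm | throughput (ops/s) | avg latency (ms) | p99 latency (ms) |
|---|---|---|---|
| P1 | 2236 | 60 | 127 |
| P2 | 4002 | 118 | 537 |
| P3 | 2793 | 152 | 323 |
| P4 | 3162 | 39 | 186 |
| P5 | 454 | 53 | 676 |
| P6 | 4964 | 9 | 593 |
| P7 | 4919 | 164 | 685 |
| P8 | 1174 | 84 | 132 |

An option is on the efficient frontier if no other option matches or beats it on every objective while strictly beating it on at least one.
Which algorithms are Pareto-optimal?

P1: not dominated (best p99 latency).
P2: not dominated.
P3: dominated by P4 (throughput 3162≥2793, avg latency 39≤152, p99 latency 186≤323).
P4: not dominated.
P5: dominated by P4 (throughput 3162≥454, avg latency 39≤53, p99 latency 186≤676).
P6: not dominated (best throughput).
P7: dominated by P6 (throughput 4964≥4919, avg latency 9≤164, p99 latency 593≤685).
P8: dominated by P1 (throughput 2236≥1174, avg latency 60≤84, p99 latency 127≤132).

P1, P2, P4, P6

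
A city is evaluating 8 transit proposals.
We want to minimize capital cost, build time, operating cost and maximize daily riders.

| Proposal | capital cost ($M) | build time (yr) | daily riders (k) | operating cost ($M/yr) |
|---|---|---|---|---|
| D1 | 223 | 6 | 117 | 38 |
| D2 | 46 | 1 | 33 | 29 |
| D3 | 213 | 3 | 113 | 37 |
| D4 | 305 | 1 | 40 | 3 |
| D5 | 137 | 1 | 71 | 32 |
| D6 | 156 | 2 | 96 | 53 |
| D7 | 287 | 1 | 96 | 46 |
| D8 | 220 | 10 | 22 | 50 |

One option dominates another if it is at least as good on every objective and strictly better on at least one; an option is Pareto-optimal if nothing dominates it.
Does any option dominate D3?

D1: worse on capital cost (223 vs 213).
D2: worse on daily riders (33 vs 113).
D4: worse on capital cost (305 vs 213).
D5: worse on daily riders (71 vs 113).
D6: worse on daily riders (96 vs 113).
D7: worse on capital cost (287 vs 213).
D8: worse on capital cost (220 vs 213).
No option is at least as good as D3 on every objective and strictly better on one.

No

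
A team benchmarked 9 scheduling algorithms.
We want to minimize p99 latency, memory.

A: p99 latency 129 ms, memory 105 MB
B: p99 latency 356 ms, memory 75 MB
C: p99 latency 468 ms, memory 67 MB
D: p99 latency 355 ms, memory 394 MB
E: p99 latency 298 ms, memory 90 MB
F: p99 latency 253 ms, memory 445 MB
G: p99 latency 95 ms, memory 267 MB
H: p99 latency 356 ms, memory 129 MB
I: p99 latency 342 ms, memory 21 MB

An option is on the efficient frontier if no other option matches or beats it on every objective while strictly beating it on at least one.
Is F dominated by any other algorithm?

Yes

A vs F: p99 latency 129≤253, memory 105≤445 — A is at least as good on every objective and strictly better on at least one, so A dominates F.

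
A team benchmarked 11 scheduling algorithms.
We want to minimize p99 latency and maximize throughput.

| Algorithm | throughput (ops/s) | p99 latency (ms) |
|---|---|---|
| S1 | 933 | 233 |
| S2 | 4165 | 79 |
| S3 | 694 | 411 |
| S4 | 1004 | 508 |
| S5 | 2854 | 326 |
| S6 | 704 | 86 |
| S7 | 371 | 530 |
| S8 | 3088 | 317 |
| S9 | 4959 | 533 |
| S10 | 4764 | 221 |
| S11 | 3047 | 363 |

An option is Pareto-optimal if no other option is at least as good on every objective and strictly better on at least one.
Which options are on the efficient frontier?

S1: dominated by S2 (throughput 4165≥933, p99 latency 79≤233).
S2: not dominated (best p99 latency).
S3: dominated by S1 (throughput 933≥694, p99 latency 233≤411).
S4: dominated by S2 (throughput 4165≥1004, p99 latency 79≤508).
S5: dominated by S2 (throughput 4165≥2854, p99 latency 79≤326).
S6: dominated by S2 (throughput 4165≥704, p99 latency 79≤86).
S7: dominated by S1 (throughput 933≥371, p99 latency 233≤530).
S8: dominated by S2 (throughput 4165≥3088, p99 latency 79≤317).
S9: not dominated (best throughput).
S10: not dominated.
S11: dominated by S2 (throughput 4165≥3047, p99 latency 79≤363).

S2, S9, S10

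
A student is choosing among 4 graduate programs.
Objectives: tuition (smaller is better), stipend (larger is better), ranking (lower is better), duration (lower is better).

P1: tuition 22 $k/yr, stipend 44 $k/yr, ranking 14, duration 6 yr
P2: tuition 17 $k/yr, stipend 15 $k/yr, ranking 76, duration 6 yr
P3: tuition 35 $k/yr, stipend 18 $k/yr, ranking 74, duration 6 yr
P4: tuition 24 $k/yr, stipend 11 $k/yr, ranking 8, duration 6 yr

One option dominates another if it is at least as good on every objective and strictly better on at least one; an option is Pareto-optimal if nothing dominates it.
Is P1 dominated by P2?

No

P2 vs P1: P2 is worse on stipend (15 vs 44), so it does not dominate P1.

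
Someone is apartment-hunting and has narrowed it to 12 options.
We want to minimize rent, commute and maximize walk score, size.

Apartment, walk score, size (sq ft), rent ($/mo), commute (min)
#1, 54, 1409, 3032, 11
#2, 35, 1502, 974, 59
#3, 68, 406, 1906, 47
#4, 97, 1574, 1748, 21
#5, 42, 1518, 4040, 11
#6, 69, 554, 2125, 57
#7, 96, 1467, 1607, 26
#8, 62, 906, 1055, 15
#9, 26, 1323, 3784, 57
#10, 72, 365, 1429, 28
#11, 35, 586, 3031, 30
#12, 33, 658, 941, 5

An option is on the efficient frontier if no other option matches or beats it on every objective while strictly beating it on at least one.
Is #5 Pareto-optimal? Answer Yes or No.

#1: worse on size (1409 vs 1518).
#2: worse on walk score (35 vs 42).
#3: worse on size (406 vs 1518).
#4: worse on commute (21 vs 11).
#6: worse on size (554 vs 1518).
#7: worse on size (1467 vs 1518).
#8: worse on size (906 vs 1518).
#9: worse on walk score (26 vs 42).
#10: worse on size (365 vs 1518).
#11: worse on walk score (35 vs 42).
#12: worse on walk score (33 vs 42).
No option is at least as good as #5 on every objective and strictly better on one.

Yes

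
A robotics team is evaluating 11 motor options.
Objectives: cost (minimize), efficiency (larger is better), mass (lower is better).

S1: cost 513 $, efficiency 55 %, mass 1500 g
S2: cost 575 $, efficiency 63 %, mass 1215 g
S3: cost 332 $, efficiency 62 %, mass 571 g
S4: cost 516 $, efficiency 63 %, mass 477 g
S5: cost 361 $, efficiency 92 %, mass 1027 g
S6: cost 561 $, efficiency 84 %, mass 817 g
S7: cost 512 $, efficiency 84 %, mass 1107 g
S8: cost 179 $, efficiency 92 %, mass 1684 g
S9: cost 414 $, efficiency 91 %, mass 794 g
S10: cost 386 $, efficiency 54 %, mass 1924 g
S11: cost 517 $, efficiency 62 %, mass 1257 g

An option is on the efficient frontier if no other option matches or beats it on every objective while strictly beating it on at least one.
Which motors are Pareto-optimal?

S3, S4, S5, S8, S9

S1: dominated by S3 (cost 332≤513, efficiency 62≥55, mass 571≤1500).
S2: dominated by S4 (cost 516≤575, efficiency 63≥63, mass 477≤1215).
S3: not dominated.
S4: not dominated (best mass).
S5: not dominated.
S6: dominated by S9 (cost 414≤561, efficiency 91≥84, mass 794≤817).
S7: dominated by S5 (cost 361≤512, efficiency 92≥84, mass 1027≤1107).
S8: not dominated (best cost).
S9: not dominated.
S10: dominated by S3 (cost 332≤386, efficiency 62≥54, mass 571≤1924).
S11: dominated by S3 (cost 332≤517, efficiency 62≥62, mass 571≤1257).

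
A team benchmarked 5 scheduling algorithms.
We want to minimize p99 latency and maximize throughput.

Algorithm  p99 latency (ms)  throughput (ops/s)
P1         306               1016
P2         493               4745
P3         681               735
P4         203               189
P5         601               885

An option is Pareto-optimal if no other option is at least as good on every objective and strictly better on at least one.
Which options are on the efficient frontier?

P1: not dominated.
P2: not dominated (best throughput).
P3: dominated by P1 (p99 latency 306≤681, throughput 1016≥735).
P4: not dominated (best p99 latency).
P5: dominated by P1 (p99 latency 306≤601, throughput 1016≥885).

P1, P2, P4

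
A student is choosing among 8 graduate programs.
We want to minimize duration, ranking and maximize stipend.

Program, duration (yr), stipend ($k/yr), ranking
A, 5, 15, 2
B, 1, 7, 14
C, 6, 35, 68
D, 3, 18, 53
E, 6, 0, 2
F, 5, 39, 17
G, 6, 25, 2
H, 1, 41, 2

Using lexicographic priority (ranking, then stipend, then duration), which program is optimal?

First minimize ranking: best is 2, kept {A, E, G, H}.
Then maximize stipend: best is 41, kept {H}.

H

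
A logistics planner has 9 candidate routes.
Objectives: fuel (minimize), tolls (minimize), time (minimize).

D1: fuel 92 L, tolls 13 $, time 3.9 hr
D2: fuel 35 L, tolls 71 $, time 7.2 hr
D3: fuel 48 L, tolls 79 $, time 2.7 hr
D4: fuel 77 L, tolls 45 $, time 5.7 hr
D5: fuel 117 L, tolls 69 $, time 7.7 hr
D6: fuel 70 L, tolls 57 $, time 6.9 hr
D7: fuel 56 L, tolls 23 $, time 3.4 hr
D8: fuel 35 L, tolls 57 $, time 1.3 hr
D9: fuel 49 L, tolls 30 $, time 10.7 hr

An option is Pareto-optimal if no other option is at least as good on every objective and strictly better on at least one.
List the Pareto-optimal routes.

D1: not dominated (best tolls).
D2: dominated by D8 (fuel 35≤35, tolls 57≤71, time 1.3≤7.2).
D3: dominated by D8 (fuel 35≤48, tolls 57≤79, time 1.3≤2.7).
D4: dominated by D7 (fuel 56≤77, tolls 23≤45, time 3.4≤5.7).
D5: dominated by D1 (fuel 92≤117, tolls 13≤69, time 3.9≤7.7).
D6: dominated by D7 (fuel 56≤70, tolls 23≤57, time 3.4≤6.9).
D7: not dominated.
D8: not dominated (best time).
D9: not dominated.

D1, D7, D8, D9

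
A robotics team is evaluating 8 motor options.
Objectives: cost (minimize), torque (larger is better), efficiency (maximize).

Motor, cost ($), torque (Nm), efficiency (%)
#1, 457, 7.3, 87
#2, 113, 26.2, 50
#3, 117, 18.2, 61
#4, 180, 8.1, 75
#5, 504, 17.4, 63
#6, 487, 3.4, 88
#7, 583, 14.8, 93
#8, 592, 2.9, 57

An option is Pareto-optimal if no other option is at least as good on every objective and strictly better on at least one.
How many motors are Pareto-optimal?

#1: not dominated.
#2: not dominated (best cost).
#3: not dominated.
#4: not dominated.
#5: not dominated.
#6: not dominated.
#7: not dominated (best efficiency).
#8: dominated by #1 (cost 457≤592, torque 7.3≥2.9, efficiency 87≥57).
Pareto-optimal: #1, #2, #3, #4, #5, #6, #7 → 7.

7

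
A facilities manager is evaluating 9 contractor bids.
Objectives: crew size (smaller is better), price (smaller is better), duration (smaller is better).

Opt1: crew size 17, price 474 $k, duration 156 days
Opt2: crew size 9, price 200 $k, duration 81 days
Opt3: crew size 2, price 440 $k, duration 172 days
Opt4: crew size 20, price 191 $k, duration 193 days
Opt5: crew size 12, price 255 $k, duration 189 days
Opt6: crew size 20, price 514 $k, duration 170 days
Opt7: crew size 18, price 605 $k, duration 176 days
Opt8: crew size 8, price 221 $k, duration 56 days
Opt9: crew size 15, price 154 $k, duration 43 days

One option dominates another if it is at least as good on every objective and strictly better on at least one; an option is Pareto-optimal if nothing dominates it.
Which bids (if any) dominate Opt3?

Opt1: worse on crew size (17 vs 2).
Opt2: worse on crew size (9 vs 2).
Opt4: worse on crew size (20 vs 2).
Opt5: worse on crew size (12 vs 2).
Opt6: worse on crew size (20 vs 2).
Opt7: worse on crew size (18 vs 2).
Opt8: worse on crew size (8 vs 2).
Opt9: worse on crew size (15 vs 2).
No option dominates Opt3.

none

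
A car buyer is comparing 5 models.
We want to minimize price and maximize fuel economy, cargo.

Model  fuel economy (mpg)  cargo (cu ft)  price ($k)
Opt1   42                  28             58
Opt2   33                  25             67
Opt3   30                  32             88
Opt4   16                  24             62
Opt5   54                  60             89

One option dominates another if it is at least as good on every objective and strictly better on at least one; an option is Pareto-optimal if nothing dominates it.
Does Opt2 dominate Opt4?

No

Opt2 vs Opt4: Opt2 is worse on price (67 vs 62), so it does not dominate Opt4.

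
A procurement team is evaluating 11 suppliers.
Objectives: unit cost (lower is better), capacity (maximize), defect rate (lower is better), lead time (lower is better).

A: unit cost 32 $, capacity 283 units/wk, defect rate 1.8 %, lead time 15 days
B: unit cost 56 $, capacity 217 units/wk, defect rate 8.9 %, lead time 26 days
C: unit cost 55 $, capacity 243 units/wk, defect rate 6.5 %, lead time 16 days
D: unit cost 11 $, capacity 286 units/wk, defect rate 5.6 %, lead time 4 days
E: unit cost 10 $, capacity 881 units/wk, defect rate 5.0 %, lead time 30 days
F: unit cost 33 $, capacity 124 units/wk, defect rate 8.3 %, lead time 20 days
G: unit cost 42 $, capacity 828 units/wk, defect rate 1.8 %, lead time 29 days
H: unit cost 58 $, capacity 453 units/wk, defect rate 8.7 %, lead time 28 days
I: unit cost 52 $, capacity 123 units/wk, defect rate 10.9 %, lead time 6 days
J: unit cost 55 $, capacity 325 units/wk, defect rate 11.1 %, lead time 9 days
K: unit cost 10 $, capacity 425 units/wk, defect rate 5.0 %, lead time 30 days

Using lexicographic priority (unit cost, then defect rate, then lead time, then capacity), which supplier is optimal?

E

First minimize unit cost: best is 10, kept {E, K}.
Then minimize defect rate: best is 5.0, kept {E, K}.
Then minimize lead time: best is 30, kept {E, K}.
Then maximize capacity: best is 881, kept {E}.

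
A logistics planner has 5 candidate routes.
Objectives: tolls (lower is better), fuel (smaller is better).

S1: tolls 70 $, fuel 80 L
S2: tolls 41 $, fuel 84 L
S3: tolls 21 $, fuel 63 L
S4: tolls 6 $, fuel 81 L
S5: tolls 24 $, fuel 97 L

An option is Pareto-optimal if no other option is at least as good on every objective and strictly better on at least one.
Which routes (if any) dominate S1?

S3: tolls 21≤70, fuel 63≤80 — dominates S1.
Others (S2, S4, S5) are each worse than S1 on at least one objective.

S3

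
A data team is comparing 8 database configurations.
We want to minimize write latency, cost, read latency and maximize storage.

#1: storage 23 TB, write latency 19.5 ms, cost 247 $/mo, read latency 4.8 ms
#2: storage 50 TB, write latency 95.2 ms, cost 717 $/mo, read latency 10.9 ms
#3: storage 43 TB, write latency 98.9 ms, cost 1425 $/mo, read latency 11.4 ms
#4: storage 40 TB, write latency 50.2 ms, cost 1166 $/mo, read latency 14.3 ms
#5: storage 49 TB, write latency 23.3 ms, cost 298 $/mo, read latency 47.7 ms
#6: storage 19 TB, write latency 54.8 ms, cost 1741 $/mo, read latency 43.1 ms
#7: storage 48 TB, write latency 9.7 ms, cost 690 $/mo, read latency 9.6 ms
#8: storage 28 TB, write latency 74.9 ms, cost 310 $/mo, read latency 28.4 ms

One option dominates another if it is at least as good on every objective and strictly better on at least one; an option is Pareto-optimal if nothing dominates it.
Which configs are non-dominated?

#1: not dominated (best cost).
#2: not dominated (best storage).
#3: dominated by #2 (storage 50≥43, write latency 95.2≤98.9, cost 717≤1425, read latency 10.9≤11.4).
#4: dominated by #7 (storage 48≥40, write latency 9.7≤50.2, cost 690≤1166, read latency 9.6≤14.3).
#5: not dominated.
#6: dominated by #1 (storage 23≥19, write latency 19.5≤54.8, cost 247≤1741, read latency 4.8≤43.1).
#7: not dominated (best write latency).
#8: not dominated.

#1, #2, #5, #7, #8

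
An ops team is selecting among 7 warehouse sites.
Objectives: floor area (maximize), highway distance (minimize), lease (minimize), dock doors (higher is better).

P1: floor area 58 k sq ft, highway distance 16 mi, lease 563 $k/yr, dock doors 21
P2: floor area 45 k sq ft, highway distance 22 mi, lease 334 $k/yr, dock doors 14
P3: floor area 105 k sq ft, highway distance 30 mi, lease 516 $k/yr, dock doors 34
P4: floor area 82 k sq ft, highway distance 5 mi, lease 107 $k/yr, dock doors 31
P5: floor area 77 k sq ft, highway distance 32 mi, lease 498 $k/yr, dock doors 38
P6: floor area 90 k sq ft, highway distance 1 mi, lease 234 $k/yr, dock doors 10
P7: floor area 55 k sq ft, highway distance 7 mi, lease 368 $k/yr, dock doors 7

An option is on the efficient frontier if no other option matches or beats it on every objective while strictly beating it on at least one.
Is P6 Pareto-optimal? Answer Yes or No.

P1: worse on floor area (58 vs 90).
P2: worse on floor area (45 vs 90).
P3: worse on highway distance (30 vs 1).
P4: worse on floor area (82 vs 90).
P5: worse on floor area (77 vs 90).
P7: worse on floor area (55 vs 90).
No option is at least as good as P6 on every objective and strictly better on one.

Yes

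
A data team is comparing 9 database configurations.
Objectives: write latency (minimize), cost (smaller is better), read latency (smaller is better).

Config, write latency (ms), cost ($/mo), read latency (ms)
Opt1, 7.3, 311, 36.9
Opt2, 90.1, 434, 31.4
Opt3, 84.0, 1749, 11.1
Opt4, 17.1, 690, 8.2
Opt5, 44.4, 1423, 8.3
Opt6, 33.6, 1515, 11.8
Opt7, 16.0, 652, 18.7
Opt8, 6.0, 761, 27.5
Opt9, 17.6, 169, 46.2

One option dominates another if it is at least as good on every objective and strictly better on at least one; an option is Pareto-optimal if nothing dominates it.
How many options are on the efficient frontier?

6

Opt1: not dominated.
Opt2: not dominated.
Opt3: dominated by Opt4 (write latency 17.1≤84.0, cost 690≤1749, read latency 8.2≤11.1).
Opt4: not dominated (best read latency).
Opt5: dominated by Opt4 (write latency 17.1≤44.4, cost 690≤1423, read latency 8.2≤8.3).
Opt6: dominated by Opt4 (write latency 17.1≤33.6, cost 690≤1515, read latency 8.2≤11.8).
Opt7: not dominated.
Opt8: not dominated (best write latency).
Opt9: not dominated (best cost).
Pareto-optimal: Opt1, Opt2, Opt4, Opt7, Opt8, Opt9 → 6.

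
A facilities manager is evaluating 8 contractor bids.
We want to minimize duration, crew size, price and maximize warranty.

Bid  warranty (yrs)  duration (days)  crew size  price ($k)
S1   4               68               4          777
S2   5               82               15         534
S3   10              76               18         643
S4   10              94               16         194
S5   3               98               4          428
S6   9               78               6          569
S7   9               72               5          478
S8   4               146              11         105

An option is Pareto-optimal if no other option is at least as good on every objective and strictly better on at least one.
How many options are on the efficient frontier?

6

S1: not dominated (best duration).
S2: dominated by S7 (warranty 9≥5, duration 72≤82, crew size 5≤15, price 478≤534).
S3: not dominated.
S4: not dominated.
S5: not dominated.
S6: dominated by S7 (warranty 9≥9, duration 72≤78, crew size 5≤6, price 478≤569).
S7: not dominated.
S8: not dominated (best price).
Pareto-optimal: S1, S3, S4, S5, S7, S8 → 6.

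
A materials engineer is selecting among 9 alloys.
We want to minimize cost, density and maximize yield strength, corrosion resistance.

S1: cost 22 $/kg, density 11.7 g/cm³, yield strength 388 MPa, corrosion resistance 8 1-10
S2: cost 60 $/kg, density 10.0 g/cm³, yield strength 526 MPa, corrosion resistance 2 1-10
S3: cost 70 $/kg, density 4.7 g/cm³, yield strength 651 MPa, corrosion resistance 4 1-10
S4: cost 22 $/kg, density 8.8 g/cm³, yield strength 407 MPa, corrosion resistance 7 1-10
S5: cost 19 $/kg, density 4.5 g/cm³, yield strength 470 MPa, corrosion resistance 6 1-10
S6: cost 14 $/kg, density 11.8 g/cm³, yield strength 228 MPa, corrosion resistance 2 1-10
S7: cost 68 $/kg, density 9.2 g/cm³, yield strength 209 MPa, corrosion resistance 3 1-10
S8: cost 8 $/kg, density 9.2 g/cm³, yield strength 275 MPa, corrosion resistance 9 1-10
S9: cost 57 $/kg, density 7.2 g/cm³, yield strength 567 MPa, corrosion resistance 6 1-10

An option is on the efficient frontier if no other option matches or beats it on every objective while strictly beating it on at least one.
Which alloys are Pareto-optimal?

S1: not dominated.
S2: dominated by S9 (cost 57≤60, density 7.2≤10.0, yield strength 567≥526, corrosion resistance 6≥2).
S3: not dominated (best yield strength).
S4: not dominated.
S5: not dominated (best density).
S6: dominated by S8 (cost 8≤14, density 9.2≤11.8, yield strength 275≥228, corrosion resistance 9≥2).
S7: dominated by S4 (cost 22≤68, density 8.8≤9.2, yield strength 407≥209, corrosion resistance 7≥3).
S8: not dominated (best cost).
S9: not dominated.

S1, S3, S4, S5, S8, S9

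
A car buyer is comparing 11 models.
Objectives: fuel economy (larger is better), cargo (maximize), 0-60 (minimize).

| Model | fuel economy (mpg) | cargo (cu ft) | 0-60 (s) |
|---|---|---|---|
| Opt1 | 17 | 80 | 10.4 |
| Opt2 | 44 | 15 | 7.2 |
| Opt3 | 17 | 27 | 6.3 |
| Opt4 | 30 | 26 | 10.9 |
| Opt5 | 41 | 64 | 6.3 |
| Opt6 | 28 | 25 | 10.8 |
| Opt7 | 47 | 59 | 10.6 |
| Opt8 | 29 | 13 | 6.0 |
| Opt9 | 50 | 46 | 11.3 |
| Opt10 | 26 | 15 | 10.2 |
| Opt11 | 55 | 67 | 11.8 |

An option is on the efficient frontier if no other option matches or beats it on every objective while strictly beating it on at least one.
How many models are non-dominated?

Opt1: not dominated (best cargo).
Opt2: not dominated.
Opt3: dominated by Opt5 (fuel economy 41≥17, cargo 64≥27, 0-60 6.3≤6.3).
Opt4: dominated by Opt5 (fuel economy 41≥30, cargo 64≥26, 0-60 6.3≤10.9).
Opt5: not dominated.
Opt6: dominated by Opt5 (fuel economy 41≥28, cargo 64≥25, 0-60 6.3≤10.8).
Opt7: not dominated.
Opt8: not dominated (best 0-60).
Opt9: not dominated.
Opt10: dominated by Opt2 (fuel economy 44≥26, cargo 15≥15, 0-60 7.2≤10.2).
Opt11: not dominated (best fuel economy).
Pareto-optimal: Opt1, Opt2, Opt5, Opt7, Opt8, Opt9, Opt11 → 7.

7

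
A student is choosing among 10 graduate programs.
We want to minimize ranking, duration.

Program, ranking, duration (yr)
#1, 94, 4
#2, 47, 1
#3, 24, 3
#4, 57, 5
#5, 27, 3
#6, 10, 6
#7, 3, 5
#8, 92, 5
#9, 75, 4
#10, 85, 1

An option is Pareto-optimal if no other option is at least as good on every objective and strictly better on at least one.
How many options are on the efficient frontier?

3

#1: dominated by #2 (ranking 47≤94, duration 1≤4).
#2: not dominated.
#3: not dominated.
#4: dominated by #2 (ranking 47≤57, duration 1≤5).
#5: dominated by #3 (ranking 24≤27, duration 3≤3).
#6: dominated by #7 (ranking 3≤10, duration 5≤6).
#7: not dominated (best ranking).
#8: dominated by #2 (ranking 47≤92, duration 1≤5).
#9: dominated by #2 (ranking 47≤75, duration 1≤4).
#10: dominated by #2 (ranking 47≤85, duration 1≤1).
Pareto-optimal: #2, #3, #7 → 3.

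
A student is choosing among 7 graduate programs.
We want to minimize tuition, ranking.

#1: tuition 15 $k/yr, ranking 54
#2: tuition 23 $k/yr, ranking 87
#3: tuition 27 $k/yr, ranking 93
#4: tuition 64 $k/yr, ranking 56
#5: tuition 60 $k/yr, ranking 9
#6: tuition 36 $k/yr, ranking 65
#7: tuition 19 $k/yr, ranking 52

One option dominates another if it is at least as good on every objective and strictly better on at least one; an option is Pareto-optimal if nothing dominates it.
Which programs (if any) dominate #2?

#1: tuition 15≤23, ranking 54≤87 — dominates #2.
#7: tuition 19≤23, ranking 52≤87 — dominates #2.
Others (#3, #4, #5, #6) are each worse than #2 on at least one objective.

#1, #7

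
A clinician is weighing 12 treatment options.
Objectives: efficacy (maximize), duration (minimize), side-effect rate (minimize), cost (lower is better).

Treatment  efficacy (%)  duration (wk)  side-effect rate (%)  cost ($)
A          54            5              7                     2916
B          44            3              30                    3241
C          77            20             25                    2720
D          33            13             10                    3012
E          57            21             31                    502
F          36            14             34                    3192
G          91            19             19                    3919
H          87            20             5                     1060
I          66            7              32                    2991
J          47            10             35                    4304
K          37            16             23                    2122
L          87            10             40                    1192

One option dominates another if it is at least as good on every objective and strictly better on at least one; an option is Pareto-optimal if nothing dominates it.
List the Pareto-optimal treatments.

A, B, E, G, H, I, K, L

A: not dominated.
B: not dominated (best duration).
C: dominated by H (efficacy 87≥77, duration 20≤20, side-effect rate 5≤25, cost 1060≤2720).
D: dominated by A (efficacy 54≥33, duration 5≤13, side-effect rate 7≤10, cost 2916≤3012).
E: not dominated (best cost).
F: dominated by A (efficacy 54≥36, duration 5≤14, side-effect rate 7≤34, cost 2916≤3192).
G: not dominated (best efficacy).
H: not dominated (best side-effect rate).
I: not dominated.
J: dominated by A (efficacy 54≥47, duration 5≤10, side-effect rate 7≤35, cost 2916≤4304).
K: not dominated.
L: not dominated.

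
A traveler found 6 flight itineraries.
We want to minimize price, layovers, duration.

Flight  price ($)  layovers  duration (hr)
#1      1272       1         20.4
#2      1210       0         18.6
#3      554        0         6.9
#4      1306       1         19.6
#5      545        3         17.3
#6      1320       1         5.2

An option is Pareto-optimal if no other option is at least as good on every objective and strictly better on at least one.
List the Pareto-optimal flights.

#3, #5, #6

#1: dominated by #2 (price 1210≤1272, layovers 0≤1, duration 18.6≤20.4).
#2: dominated by #3 (price 554≤1210, layovers 0≤0, duration 6.9≤18.6).
#3: not dominated.
#4: dominated by #2 (price 1210≤1306, layovers 0≤1, duration 18.6≤19.6).
#5: not dominated (best price).
#6: not dominated (best duration).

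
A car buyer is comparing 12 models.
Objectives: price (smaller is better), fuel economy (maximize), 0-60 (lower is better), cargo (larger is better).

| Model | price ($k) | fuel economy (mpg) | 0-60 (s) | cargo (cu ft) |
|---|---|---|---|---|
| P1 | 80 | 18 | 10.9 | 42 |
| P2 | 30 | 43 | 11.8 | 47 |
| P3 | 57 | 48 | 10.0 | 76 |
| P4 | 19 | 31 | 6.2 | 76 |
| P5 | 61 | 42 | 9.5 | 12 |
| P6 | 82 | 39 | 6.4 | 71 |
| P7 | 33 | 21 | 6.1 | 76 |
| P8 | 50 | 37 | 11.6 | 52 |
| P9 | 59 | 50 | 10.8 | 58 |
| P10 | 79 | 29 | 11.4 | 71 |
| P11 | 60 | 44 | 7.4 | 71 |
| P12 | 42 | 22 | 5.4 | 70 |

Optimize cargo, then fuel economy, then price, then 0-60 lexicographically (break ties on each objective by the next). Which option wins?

P3

First maximize cargo: best is 76, kept {P3, P4, P7}.
Then maximize fuel economy: best is 48, kept {P3}.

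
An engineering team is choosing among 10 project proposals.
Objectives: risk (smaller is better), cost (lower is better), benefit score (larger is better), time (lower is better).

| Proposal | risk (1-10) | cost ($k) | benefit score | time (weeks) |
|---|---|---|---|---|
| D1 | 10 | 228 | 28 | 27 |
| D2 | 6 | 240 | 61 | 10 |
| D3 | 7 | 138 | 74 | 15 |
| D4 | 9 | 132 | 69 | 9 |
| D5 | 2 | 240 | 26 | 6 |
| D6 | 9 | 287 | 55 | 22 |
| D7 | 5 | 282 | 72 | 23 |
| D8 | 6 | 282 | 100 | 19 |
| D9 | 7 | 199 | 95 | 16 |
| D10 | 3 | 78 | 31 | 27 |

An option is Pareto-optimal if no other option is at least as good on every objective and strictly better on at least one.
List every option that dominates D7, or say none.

D1: worse on risk (10 vs 5).
D2: worse on risk (6 vs 5).
D3: worse on risk (7 vs 5).
D4: worse on risk (9 vs 5).
D5: worse on benefit score (26 vs 72).
D6: worse on risk (9 vs 5).
D8: worse on risk (6 vs 5).
D9: worse on risk (7 vs 5).
D10: worse on benefit score (31 vs 72).
No option dominates D7.

none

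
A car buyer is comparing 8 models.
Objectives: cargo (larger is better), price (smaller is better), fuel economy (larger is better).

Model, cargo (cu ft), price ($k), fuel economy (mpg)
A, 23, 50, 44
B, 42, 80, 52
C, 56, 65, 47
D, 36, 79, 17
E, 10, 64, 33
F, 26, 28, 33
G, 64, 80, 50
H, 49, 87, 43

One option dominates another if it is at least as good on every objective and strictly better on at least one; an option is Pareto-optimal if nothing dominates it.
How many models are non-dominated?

A: not dominated.
B: not dominated (best fuel economy).
C: not dominated.
D: dominated by C (cargo 56≥36, price 65≤79, fuel economy 47≥17).
E: dominated by A (cargo 23≥10, price 50≤64, fuel economy 44≥33).
F: not dominated (best price).
G: not dominated (best cargo).
H: dominated by C (cargo 56≥49, price 65≤87, fuel economy 47≥43).
Pareto-optimal: A, B, C, F, G → 5.

5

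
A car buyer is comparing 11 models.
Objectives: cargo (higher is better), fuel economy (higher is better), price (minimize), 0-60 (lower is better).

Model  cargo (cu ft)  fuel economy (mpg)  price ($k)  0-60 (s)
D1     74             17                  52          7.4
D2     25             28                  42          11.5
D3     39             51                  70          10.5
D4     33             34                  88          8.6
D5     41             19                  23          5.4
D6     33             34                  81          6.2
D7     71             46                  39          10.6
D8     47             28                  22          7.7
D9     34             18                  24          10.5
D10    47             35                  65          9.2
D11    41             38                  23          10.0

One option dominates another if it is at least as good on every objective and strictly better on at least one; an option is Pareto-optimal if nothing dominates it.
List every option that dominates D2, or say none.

D7, D8, D11

D7: cargo 71≥25, fuel economy 46≥28, price 39≤42, 0-60 10.6≤11.5 — dominates D2.
D8: cargo 47≥25, fuel economy 28≥28, price 22≤42, 0-60 7.7≤11.5 — dominates D2.
D11: cargo 41≥25, fuel economy 38≥28, price 23≤42, 0-60 10.0≤11.5 — dominates D2.
Others (D1, D3, D4, D5, D6, D9, D10) are each worse than D2 on at least one objective.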